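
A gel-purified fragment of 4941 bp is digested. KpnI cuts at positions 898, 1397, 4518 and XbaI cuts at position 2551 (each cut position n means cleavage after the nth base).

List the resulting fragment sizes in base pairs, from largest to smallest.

1967, 1154, 898, 499, 423 bp

Combined cut positions (sorted): 898, 1397, 2551, 4518.
Linear molecule, 4 cuts → 5 fragments:
  898 − 0 = 898 bp
  1397 − 898 = 499 bp
  2551 − 1397 = 1154 bp
  4518 − 2551 = 1967 bp
  4941 − 4518 = 423 bp
Sorted largest to smallest: 1967, 1154, 898, 499, 423 bp.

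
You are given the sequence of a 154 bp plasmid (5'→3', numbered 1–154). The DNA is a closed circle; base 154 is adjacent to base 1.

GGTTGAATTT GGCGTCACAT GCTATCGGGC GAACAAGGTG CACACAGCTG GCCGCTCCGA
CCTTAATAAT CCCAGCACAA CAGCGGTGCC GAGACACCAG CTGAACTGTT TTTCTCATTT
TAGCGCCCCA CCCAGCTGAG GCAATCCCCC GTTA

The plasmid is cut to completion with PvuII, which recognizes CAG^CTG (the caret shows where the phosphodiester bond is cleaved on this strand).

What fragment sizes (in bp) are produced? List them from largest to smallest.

PvuII sites (CAGCTG) start at positions 45, 98, 133.
PvuII cuts after base 3 of each site, so after positions 47, 100, 135.
Circular molecule, 3 cuts → 3 fragments:
  48–100 → 53 bp
  101–135 → 35 bp
  136–154 then 1–47 → 19 + 47 = 66 bp
Sorted largest to smallest: 66, 53, 35 bp.

66, 53, 35 bp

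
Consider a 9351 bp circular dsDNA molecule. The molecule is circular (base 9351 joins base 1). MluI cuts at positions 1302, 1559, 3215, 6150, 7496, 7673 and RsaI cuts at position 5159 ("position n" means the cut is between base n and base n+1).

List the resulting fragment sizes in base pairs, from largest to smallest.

Combined cut positions (sorted): 1302, 1559, 3215, 5159, 6150, 7496, 7673.
Circular molecule, 7 cuts → 7 fragments:
  1559 − 1302 = 257 bp
  3215 − 1559 = 1656 bp
  5159 − 3215 = 1944 bp
  6150 − 5159 = 991 bp
  7496 − 6150 = 1346 bp
  7673 − 7496 = 177 bp
  wrap: 9351 − 7673 + 1302 = 2980 bp
Sorted largest to smallest: 2980, 1944, 1656, 1346, 991, 257, 177 bp.

2980, 1944, 1656, 1346, 991, 257, 177 bp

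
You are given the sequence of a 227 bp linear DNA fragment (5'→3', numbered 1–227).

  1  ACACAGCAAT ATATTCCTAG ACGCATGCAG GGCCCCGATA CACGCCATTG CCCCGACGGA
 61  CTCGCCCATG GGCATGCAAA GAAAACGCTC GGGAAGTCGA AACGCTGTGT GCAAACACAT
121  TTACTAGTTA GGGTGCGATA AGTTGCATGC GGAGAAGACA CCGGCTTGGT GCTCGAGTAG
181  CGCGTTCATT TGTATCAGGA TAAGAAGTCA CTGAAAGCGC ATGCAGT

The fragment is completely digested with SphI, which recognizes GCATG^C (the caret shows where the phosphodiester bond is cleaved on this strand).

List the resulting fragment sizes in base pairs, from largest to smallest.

74, 73, 49, 27, 4 bp

SphI sites (GCATGC) start at positions 23, 72, 145, 219.
SphI cuts after base 5 of each site (before the last base), so after positions 27, 76, 149, 223.
Linear molecule, 4 cuts → 5 fragments:
  1–27 → 27 bp
  28–76 → 49 bp
  77–149 → 73 bp
  150–223 → 74 bp
  224–227 → 4 bp
Sorted largest to smallest: 74, 73, 49, 27, 4 bp.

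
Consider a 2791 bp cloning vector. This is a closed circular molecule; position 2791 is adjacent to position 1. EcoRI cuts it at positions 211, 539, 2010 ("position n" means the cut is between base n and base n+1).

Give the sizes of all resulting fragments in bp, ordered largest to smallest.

1471, 992, 328 bp

Circular molecule, 3 cuts → 3 fragments:
  539 − 211 = 328 bp
  2010 − 539 = 1471 bp
  wrap: 2791 − 2010 + 211 = 992 bp
Sorted largest to smallest: 1471, 992, 328 bp.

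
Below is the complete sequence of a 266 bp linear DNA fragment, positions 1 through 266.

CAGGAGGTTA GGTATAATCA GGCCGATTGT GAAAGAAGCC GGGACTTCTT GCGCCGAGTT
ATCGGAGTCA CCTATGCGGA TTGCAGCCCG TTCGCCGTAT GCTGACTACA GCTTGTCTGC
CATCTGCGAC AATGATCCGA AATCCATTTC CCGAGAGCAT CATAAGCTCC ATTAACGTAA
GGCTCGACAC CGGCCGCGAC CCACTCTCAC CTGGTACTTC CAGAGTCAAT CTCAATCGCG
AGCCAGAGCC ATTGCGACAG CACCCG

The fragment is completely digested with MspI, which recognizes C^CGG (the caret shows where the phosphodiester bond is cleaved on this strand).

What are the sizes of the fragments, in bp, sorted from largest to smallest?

151, 76, 39 bp

MspI sites (CCGG) start at positions 39, 190.
MspI cuts after the first base of each site, so after positions 39, 190.
Linear molecule, 2 cuts → 3 fragments:
  1–39 → 39 bp
  40–190 → 151 bp
  191–266 → 76 bp
Sorted largest to smallest: 151, 76, 39 bp.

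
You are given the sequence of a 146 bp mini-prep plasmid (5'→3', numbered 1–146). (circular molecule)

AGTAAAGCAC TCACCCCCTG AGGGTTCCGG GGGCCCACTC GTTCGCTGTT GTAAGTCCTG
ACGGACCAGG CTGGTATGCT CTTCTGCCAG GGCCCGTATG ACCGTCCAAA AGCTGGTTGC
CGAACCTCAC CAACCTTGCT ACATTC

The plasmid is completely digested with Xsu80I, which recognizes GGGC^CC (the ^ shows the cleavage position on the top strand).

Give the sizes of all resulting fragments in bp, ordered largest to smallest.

Xsu80I sites (GGGCCC) start at positions 31, 90.
Xsu80I cuts after base 4 of each site, so after positions 34, 93.
Circular molecule, 2 cuts → 2 fragments:
  35–93 → 59 bp
  94–146 then 1–34 → 53 + 34 = 87 bp
Sorted largest to smallest: 87, 59 bp.

87, 59 bp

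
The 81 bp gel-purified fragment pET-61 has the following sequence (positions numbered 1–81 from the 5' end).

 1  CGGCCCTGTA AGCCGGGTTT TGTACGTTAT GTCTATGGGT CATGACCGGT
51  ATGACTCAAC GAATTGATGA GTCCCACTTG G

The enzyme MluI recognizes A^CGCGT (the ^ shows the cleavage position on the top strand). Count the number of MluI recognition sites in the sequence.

0

No occurrence of ACGCGT is present in the sequence.
MluI does not cut: 0 sites.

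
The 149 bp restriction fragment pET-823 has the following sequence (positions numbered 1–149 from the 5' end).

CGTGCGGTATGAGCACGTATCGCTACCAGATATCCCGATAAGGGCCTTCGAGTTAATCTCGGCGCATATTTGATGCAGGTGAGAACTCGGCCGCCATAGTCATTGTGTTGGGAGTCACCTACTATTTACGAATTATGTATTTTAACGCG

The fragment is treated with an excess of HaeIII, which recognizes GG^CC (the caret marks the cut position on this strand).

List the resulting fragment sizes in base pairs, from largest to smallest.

HaeIII sites (GGCC) start at positions 43, 89.
HaeIII cuts after base 2 of each site, so after positions 44, 90.
Linear molecule, 2 cuts → 3 fragments:
  1–44 → 44 bp
  45–90 → 46 bp
  91–149 → 59 bp
Sorted largest to smallest: 59, 46, 44 bp.

59, 46, 44 bp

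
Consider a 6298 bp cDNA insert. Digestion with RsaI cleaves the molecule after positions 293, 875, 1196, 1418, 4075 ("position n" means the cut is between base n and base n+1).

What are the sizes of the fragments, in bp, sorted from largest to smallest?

2657, 2223, 582, 321, 293, 222 bp

Linear molecule, 5 cuts → 6 fragments:
  293 − 0 = 293 bp
  875 − 293 = 582 bp
  1196 − 875 = 321 bp
  1418 − 1196 = 222 bp
  4075 − 1418 = 2657 bp
  6298 − 4075 = 2223 bp
Sorted largest to smallest: 2657, 2223, 582, 321, 293, 222 bp.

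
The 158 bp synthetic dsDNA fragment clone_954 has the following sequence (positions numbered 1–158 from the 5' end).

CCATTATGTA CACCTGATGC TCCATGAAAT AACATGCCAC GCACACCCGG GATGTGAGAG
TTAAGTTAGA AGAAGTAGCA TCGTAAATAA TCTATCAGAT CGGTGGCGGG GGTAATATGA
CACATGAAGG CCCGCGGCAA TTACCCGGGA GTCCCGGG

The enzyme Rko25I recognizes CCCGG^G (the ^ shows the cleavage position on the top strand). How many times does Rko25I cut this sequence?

CCCGGG occurs starting at positions 46, 144, 153.
Rko25I cuts at 3 sites.

3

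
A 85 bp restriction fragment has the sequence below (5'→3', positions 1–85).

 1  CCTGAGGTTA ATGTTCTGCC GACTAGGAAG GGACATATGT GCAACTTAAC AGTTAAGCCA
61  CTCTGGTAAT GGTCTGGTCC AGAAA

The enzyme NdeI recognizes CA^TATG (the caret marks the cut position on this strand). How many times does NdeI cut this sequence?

1

CATATG occurs starting at position 34.
NdeI cuts at 1 site.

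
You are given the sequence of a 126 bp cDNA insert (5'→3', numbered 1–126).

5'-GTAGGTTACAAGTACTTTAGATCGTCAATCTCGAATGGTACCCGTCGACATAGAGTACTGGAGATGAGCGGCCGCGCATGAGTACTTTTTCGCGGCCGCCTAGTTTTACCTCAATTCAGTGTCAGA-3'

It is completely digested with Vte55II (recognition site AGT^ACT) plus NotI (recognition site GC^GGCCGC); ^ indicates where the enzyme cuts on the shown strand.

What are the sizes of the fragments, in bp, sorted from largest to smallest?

43, 33, 14, 13, 13, 10 bp

Vte55II sites (AGTACT) start at positions 11, 54, 81.
Vte55II cuts after base 3 of each site, so after positions 13, 56, 83.
NotI sites (GCGGCCGC) start at positions 68, 92.
NotI cuts after base 2 of each site, so after positions 69, 93.
Combined cut positions: 13, 56, 69, 83, 93.
Linear molecule, 5 cuts → 6 fragments:
  1–13 → 13 bp
  14–56 → 43 bp
  57–69 → 13 bp
  70–83 → 14 bp
  84–93 → 10 bp
  94–126 → 33 bp
Sorted largest to smallest: 43, 33, 14, 13, 13, 10 bp.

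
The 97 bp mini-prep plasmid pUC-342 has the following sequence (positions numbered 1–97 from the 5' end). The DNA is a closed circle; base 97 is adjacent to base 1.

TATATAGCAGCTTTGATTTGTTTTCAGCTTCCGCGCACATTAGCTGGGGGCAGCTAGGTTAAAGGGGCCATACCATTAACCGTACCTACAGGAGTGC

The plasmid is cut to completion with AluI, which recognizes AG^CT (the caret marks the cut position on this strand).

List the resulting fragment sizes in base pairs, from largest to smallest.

54, 17, 16, 10 bp

AluI sites (AGCT) start at positions 9, 26, 42, 52.
AluI cuts after base 2 of each site, so after positions 10, 27, 43, 53.
Circular molecule, 4 cuts → 4 fragments:
  11–27 → 17 bp
  28–43 → 16 bp
  44–53 → 10 bp
  54–97 then 1–10 → 44 + 10 = 54 bp
Sorted largest to smallest: 54, 17, 16, 10 bp.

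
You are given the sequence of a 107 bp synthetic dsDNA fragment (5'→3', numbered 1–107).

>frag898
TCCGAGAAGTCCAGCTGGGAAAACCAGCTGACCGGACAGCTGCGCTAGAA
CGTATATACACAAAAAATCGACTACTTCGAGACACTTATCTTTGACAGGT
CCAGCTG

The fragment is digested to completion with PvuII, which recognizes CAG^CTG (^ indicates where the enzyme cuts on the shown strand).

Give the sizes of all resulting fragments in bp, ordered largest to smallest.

PvuII sites (CAGCTG) start at positions 12, 25, 37, 102.
PvuII cuts after base 3 of each site, so after positions 14, 27, 39, 104.
Linear molecule, 4 cuts → 5 fragments:
  1–14 → 14 bp
  15–27 → 13 bp
  28–39 → 12 bp
  40–104 → 65 bp
  105–107 → 3 bp
Sorted largest to smallest: 65, 14, 13, 12, 3 bp.

65, 14, 13, 12, 3 bp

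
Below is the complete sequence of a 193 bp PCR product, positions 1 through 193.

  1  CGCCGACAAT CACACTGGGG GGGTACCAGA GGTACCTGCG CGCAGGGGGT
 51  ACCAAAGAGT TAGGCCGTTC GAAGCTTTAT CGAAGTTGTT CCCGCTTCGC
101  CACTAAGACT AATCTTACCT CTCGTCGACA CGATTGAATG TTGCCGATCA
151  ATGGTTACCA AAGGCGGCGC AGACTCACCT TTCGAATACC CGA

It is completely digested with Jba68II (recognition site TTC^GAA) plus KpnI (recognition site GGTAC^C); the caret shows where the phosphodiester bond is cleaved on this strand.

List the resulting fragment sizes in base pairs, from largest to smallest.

113, 26, 18, 17, 10, 9 bp

Jba68II sites (TTCGAA) start at positions 68, 181.
Jba68II cuts after base 3 of each site, so after positions 70, 183.
KpnI sites (GGTACC) start at positions 22, 31, 48.
KpnI cuts after base 5 of each site (before the last base), so after positions 26, 35, 52.
Combined cut positions: 26, 35, 52, 70, 183.
Linear molecule, 5 cuts → 6 fragments:
  1–26 → 26 bp
  27–35 → 9 bp
  36–52 → 17 bp
  53–70 → 18 bp
  71–183 → 113 bp
  184–193 → 10 bp
Sorted largest to smallest: 113, 26, 18, 17, 10, 9 bp.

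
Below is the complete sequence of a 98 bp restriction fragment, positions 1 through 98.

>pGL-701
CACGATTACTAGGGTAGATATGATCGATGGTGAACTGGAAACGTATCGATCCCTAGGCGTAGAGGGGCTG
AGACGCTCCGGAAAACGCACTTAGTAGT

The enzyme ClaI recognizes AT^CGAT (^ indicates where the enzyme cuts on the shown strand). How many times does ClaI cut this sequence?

ATCGAT occurs starting at positions 23, 45.
ClaI cuts at 2 sites.

2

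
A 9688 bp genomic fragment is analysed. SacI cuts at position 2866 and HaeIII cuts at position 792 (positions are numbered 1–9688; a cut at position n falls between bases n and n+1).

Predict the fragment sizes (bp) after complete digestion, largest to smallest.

6822, 2074, 792 bp

Combined cut positions (sorted): 792, 2866.
Linear molecule, 2 cuts → 3 fragments:
  792 − 0 = 792 bp
  2866 − 792 = 2074 bp
  9688 − 2866 = 6822 bp
Sorted largest to smallest: 6822, 2074, 792 bp.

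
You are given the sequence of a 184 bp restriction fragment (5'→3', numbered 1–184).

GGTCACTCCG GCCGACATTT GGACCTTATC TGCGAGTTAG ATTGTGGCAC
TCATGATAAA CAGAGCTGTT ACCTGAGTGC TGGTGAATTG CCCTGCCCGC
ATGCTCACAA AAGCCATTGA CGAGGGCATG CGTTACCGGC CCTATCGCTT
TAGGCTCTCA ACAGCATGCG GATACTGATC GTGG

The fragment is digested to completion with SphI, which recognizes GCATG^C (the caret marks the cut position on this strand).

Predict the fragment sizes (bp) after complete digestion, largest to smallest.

SphI sites (GCATGC) start at positions 99, 126, 164.
SphI cuts after base 5 of each site (before the last base), so after positions 103, 130, 168.
Linear molecule, 3 cuts → 4 fragments:
  1–103 → 103 bp
  104–130 → 27 bp
  131–168 → 38 bp
  169–184 → 16 bp
Sorted largest to smallest: 103, 38, 27, 16 bp.

103, 38, 27, 16 bp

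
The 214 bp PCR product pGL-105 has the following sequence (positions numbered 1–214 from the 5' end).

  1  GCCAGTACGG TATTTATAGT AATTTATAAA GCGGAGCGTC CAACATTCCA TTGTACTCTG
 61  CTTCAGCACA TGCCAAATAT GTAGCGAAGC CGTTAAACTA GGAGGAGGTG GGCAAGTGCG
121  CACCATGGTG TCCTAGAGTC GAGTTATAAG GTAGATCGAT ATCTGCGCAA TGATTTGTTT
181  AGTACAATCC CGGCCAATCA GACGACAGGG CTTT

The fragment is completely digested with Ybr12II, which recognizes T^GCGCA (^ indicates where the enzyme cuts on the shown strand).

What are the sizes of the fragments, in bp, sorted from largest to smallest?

Ybr12II sites (TGCGCA) start at positions 117, 164.
Ybr12II cuts after the first base of each site, so after positions 117, 164.
Linear molecule, 2 cuts → 3 fragments:
  1–117 → 117 bp
  118–164 → 47 bp
  165–214 → 50 bp
Sorted largest to smallest: 117, 50, 47 bp.

117, 50, 47 bp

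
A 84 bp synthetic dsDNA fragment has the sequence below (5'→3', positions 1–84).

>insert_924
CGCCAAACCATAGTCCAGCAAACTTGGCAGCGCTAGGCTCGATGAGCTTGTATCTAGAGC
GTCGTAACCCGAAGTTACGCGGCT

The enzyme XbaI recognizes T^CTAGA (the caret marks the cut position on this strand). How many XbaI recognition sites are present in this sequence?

1

TCTAGA occurs starting at position 53.
XbaI cuts at 1 site.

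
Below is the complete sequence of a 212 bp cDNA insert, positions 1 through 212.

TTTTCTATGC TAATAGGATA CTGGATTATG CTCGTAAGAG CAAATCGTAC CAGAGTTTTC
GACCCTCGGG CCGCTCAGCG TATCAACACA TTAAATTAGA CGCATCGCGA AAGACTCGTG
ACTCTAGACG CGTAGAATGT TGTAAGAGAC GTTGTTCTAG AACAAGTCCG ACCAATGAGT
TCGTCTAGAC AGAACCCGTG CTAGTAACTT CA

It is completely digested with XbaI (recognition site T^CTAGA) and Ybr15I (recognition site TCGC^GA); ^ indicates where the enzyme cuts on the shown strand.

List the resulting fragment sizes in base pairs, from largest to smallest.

XbaI sites (TCTAGA) start at positions 123, 156, 184.
XbaI cuts after the first base of each site, so after positions 123, 156, 184.
The Ybr15I site (TCGCGA) starts at position 105.
Ybr15I cuts after base 4 of each site, so after position 108.
Combined cut positions: 108, 123, 156, 184.
Linear molecule, 4 cuts → 5 fragments:
  1–108 → 108 bp
  109–123 → 15 bp
  124–156 → 33 bp
  157–184 → 28 bp
  185–212 → 28 bp
Sorted largest to smallest: 108, 33, 28, 28, 15 bp.

108, 33, 28, 28, 15 bp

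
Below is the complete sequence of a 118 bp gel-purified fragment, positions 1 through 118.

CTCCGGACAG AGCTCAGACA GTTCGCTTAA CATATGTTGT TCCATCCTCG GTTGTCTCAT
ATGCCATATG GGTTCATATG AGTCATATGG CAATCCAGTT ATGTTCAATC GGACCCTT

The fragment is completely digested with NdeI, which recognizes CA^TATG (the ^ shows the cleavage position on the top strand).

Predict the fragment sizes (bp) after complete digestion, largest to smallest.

33, 32, 27, 10, 9, 7 bp

NdeI sites (CATATG) start at positions 31, 58, 65, 75, 84.
NdeI cuts after base 2 of each site, so after positions 32, 59, 66, 76, 85.
Linear molecule, 5 cuts → 6 fragments:
  1–32 → 32 bp
  33–59 → 27 bp
  60–66 → 7 bp
  67–76 → 10 bp
  77–85 → 9 bp
  86–118 → 33 bp
Sorted largest to smallest: 33, 32, 27, 10, 9, 7 bp.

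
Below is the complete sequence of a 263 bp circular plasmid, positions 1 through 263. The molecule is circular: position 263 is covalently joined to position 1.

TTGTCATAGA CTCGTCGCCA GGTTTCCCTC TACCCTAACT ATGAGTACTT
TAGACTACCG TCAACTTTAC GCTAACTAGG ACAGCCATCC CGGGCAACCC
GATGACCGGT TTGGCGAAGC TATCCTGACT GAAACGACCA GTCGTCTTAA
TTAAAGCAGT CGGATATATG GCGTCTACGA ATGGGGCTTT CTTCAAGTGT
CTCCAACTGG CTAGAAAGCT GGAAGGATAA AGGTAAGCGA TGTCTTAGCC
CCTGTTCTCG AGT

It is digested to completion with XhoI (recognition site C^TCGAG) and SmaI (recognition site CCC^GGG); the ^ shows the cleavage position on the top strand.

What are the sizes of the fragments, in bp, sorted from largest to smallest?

166, 97 bp

The XhoI site (CTCGAG) starts at position 257.
XhoI cuts after the first base of each site, so after position 257.
The SmaI site (CCCGGG) starts at position 89.
SmaI cuts after base 3 of each site, so after position 91.
Combined cut positions: 91, 257.
Circular molecule, 2 cuts → 2 fragments:
  92–257 → 166 bp
  258–263 then 1–91 → 6 + 91 = 97 bp
Sorted largest to smallest: 166, 97 bp.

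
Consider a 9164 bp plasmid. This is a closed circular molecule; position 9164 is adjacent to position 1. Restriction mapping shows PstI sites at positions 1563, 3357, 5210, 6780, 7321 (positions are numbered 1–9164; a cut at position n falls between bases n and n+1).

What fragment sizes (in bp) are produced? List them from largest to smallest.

Circular molecule, 5 cuts → 5 fragments:
  3357 − 1563 = 1794 bp
  5210 − 3357 = 1853 bp
  6780 − 5210 = 1570 bp
  7321 − 6780 = 541 bp
  wrap: 9164 − 7321 + 1563 = 3406 bp
Sorted largest to smallest: 3406, 1853, 1794, 1570, 541 bp.

3406, 1853, 1794, 1570, 541 bp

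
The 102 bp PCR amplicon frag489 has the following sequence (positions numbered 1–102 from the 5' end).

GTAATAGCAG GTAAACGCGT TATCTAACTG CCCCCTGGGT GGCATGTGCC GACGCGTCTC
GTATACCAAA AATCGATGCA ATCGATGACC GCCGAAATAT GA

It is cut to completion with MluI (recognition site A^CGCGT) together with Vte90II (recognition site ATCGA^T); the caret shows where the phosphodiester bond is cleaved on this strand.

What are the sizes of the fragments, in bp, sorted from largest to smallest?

MluI sites (ACGCGT) start at positions 15, 52.
MluI cuts after the first base of each site, so after positions 15, 52.
Vte90II sites (ATCGAT) start at positions 72, 81.
Vte90II cuts after base 5 of each site (before the last base), so after positions 76, 85.
Combined cut positions: 15, 52, 76, 85.
Linear molecule, 4 cuts → 5 fragments:
  1–15 → 15 bp
  16–52 → 37 bp
  53–76 → 24 bp
  77–85 → 9 bp
  86–102 → 17 bp
Sorted largest to smallest: 37, 24, 17, 15, 9 bp.

37, 24, 17, 15, 9 bp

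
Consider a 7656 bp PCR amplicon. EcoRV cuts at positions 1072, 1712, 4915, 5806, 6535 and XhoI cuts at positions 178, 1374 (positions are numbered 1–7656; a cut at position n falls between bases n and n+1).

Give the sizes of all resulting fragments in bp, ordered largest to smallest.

Combined cut positions (sorted): 178, 1072, 1374, 1712, 4915, 5806, 6535.
Linear molecule, 7 cuts → 8 fragments:
  178 − 0 = 178 bp
  1072 − 178 = 894 bp
  1374 − 1072 = 302 bp
  1712 − 1374 = 338 bp
  4915 − 1712 = 3203 bp
  5806 − 4915 = 891 bp
  6535 − 5806 = 729 bp
  7656 − 6535 = 1121 bp
Sorted largest to smallest: 3203, 1121, 894, 891, 729, 338, 302, 178 bp.

3203, 1121, 894, 891, 729, 338, 302, 178 bp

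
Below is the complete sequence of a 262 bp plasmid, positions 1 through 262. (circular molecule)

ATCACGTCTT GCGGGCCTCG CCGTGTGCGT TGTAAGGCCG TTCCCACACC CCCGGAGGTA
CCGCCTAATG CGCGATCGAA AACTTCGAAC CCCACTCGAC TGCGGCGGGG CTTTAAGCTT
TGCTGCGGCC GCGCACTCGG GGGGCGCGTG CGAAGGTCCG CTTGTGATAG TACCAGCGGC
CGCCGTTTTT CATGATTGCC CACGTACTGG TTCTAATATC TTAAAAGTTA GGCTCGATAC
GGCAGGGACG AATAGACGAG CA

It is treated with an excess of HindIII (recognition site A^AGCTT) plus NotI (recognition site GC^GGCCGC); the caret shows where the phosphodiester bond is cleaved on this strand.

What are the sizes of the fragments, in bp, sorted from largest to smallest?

200, 51, 11 bp

The HindIII site (AAGCTT) starts at position 115.
HindIII cuts after the first base of each site, so after position 115.
NotI sites (GCGGCCGC) start at positions 125, 176.
NotI cuts after base 2 of each site, so after positions 126, 177.
Combined cut positions: 115, 126, 177.
Circular molecule, 3 cuts → 3 fragments:
  116–126 → 11 bp
  127–177 → 51 bp
  178–262 then 1–115 → 85 + 115 = 200 bp
Sorted largest to smallest: 200, 51, 11 bp.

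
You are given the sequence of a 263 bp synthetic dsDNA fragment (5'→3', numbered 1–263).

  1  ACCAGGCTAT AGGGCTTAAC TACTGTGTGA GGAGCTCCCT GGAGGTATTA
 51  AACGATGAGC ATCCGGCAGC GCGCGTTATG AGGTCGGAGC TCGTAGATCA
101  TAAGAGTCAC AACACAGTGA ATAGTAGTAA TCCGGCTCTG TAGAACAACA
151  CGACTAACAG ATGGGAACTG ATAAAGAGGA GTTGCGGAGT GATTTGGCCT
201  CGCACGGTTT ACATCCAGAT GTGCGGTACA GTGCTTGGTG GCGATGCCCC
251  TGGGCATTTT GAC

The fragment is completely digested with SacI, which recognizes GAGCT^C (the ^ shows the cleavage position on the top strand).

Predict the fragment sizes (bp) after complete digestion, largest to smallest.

SacI sites (GAGCTC) start at positions 32, 87.
SacI cuts after base 5 of each site (before the last base), so after positions 36, 91.
Linear molecule, 2 cuts → 3 fragments:
  1–36 → 36 bp
  37–91 → 55 bp
  92–263 → 172 bp
Sorted largest to smallest: 172, 55, 36 bp.

172, 55, 36 bp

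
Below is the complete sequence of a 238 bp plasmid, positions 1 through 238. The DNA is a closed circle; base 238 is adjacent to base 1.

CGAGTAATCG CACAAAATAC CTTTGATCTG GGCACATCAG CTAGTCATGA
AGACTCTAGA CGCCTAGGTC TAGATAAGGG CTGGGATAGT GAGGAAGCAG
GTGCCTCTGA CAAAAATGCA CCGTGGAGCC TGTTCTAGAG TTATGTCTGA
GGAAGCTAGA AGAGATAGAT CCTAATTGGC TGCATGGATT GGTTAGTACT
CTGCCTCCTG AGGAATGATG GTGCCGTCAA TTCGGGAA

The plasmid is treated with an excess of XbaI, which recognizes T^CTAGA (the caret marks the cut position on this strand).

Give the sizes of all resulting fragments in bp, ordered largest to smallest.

XbaI sites (TCTAGA) start at positions 55, 69, 134.
XbaI cuts after the first base of each site, so after positions 55, 69, 134.
Circular molecule, 3 cuts → 3 fragments:
  56–69 → 14 bp
  70–134 → 65 bp
  135–238 then 1–55 → 104 + 55 = 159 bp
Sorted largest to smallest: 159, 65, 14 bp.

159, 65, 14 bp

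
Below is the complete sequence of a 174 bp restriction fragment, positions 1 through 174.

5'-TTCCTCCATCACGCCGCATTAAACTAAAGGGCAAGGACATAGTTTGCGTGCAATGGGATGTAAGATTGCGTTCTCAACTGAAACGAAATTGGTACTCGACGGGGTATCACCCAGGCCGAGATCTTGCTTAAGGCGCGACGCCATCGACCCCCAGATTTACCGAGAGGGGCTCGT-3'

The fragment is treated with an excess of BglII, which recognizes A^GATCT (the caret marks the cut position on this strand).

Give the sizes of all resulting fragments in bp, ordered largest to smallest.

The BglII site (AGATCT) starts at position 119.
BglII cuts after the first base of each site, so after position 119.
Linear molecule, 1 cut → 2 fragments:
  1–119 → 119 bp
  120–174 → 55 bp
Sorted largest to smallest: 119, 55 bp.

119, 55 bp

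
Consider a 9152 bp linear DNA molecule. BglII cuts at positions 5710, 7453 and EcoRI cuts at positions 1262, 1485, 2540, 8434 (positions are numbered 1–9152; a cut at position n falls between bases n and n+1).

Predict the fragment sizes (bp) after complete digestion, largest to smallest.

3170, 1743, 1262, 1055, 981, 718, 223 bp

Combined cut positions (sorted): 1262, 1485, 2540, 5710, 7453, 8434.
Linear molecule, 6 cuts → 7 fragments:
  1262 − 0 = 1262 bp
  1485 − 1262 = 223 bp
  2540 − 1485 = 1055 bp
  5710 − 2540 = 3170 bp
  7453 − 5710 = 1743 bp
  8434 − 7453 = 981 bp
  9152 − 8434 = 718 bp
Sorted largest to smallest: 3170, 1743, 1262, 1055, 981, 718, 223 bp.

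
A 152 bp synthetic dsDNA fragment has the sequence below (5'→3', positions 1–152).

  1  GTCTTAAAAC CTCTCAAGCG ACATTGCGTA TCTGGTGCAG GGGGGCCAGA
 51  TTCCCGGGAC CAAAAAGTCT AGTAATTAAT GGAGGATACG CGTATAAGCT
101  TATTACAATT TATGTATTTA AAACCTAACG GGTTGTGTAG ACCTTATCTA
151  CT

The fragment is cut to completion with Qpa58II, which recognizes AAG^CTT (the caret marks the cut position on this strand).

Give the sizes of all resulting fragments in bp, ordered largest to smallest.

The Qpa58II site (AAGCTT) starts at position 96.
Qpa58II cuts after base 3 of each site, so after position 98.
Linear molecule, 1 cut → 2 fragments:
  1–98 → 98 bp
  99–152 → 54 bp
Sorted largest to smallest: 98, 54 bp.

98, 54 bp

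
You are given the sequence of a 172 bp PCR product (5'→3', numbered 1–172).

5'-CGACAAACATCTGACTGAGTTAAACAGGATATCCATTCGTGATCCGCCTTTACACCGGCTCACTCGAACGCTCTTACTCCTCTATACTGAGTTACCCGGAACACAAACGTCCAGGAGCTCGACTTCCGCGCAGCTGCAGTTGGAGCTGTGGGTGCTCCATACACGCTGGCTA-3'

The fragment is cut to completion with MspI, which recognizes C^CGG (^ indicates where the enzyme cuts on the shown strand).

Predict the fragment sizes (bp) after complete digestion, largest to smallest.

MspI sites (CCGG) start at positions 55, 96.
MspI cuts after the first base of each site, so after positions 55, 96.
Linear molecule, 2 cuts → 3 fragments:
  1–55 → 55 bp
  56–96 → 41 bp
  97–172 → 76 bp
Sorted largest to smallest: 76, 55, 41 bp.

76, 55, 41 bp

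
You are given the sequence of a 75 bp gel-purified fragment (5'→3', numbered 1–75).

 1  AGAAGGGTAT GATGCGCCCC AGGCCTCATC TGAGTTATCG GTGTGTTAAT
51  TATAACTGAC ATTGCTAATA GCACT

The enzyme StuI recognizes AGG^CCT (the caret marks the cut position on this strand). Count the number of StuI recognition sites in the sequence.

1

AGGCCT occurs starting at position 21.
StuI cuts at 1 site.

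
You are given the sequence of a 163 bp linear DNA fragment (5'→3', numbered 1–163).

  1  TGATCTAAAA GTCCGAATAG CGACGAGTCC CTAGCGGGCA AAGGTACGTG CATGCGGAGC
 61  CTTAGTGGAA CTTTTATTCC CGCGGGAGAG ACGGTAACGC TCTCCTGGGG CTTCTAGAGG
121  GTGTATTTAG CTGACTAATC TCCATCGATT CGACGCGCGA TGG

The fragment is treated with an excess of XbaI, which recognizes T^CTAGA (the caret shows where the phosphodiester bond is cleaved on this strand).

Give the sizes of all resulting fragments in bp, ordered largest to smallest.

113, 50 bp

The XbaI site (TCTAGA) starts at position 113.
XbaI cuts after the first base of each site, so after position 113.
Linear molecule, 1 cut → 2 fragments:
  1–113 → 113 bp
  114–163 → 50 bp
Sorted largest to smallest: 113, 50 bp.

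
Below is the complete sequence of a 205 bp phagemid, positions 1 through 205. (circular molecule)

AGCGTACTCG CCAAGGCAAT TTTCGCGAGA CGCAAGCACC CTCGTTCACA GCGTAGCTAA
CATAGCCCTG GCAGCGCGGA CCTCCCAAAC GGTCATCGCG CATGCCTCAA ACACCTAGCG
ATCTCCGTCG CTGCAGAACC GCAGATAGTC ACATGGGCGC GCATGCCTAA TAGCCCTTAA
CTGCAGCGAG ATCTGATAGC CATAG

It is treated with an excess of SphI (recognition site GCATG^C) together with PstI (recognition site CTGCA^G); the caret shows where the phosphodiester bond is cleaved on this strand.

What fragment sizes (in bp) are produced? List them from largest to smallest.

SphI sites (GCATGC) start at positions 100, 161.
SphI cuts after base 5 of each site (before the last base), so after positions 104, 165.
PstI sites (CTGCAG) start at positions 131, 181.
PstI cuts after base 5 of each site (before the last base), so after positions 135, 185.
Combined cut positions: 104, 135, 165, 185.
Circular molecule, 4 cuts → 4 fragments:
  105–135 → 31 bp
  136–165 → 30 bp
  166–185 → 20 bp
  186–205 then 1–104 → 20 + 104 = 124 bp
Sorted largest to smallest: 124, 31, 30, 20 bp.

124, 31, 30, 20 bp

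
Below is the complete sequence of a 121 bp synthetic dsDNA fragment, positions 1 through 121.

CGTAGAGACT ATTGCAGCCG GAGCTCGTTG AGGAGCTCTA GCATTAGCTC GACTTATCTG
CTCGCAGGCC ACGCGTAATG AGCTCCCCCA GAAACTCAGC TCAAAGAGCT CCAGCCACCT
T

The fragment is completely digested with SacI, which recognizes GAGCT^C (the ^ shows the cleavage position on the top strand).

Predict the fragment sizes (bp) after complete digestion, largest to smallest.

47, 26, 25, 12, 11 bp

SacI sites (GAGCTC) start at positions 21, 33, 80, 106.
SacI cuts after base 5 of each site (before the last base), so after positions 25, 37, 84, 110.
Linear molecule, 4 cuts → 5 fragments:
  1–25 → 25 bp
  26–37 → 12 bp
  38–84 → 47 bp
  85–110 → 26 bp
  111–121 → 11 bp
Sorted largest to smallest: 47, 26, 25, 12, 11 bp.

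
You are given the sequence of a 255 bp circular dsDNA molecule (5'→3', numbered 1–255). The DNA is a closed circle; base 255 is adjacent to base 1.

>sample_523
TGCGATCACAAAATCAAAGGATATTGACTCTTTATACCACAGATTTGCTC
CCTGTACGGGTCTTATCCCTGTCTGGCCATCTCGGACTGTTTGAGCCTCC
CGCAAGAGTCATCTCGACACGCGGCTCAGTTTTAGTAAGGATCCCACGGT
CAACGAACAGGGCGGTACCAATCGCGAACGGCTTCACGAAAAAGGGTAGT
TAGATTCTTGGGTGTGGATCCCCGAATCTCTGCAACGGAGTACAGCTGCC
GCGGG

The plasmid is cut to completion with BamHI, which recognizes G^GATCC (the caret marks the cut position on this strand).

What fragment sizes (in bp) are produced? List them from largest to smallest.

BamHI sites (GGATCC) start at positions 139, 216.
BamHI cuts after the first base of each site, so after positions 139, 216.
Circular molecule, 2 cuts → 2 fragments:
  140–216 → 77 bp
  217–255 then 1–139 → 39 + 139 = 178 bp
Sorted largest to smallest: 178, 77 bp.

178, 77 bp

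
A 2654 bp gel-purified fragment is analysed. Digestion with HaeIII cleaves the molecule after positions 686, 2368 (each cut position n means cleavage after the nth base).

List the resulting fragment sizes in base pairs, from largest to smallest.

Linear molecule, 2 cuts → 3 fragments:
  686 − 0 = 686 bp
  2368 − 686 = 1682 bp
  2654 − 2368 = 286 bp
Sorted largest to smallest: 1682, 686, 286 bp.

1682, 686, 286 bp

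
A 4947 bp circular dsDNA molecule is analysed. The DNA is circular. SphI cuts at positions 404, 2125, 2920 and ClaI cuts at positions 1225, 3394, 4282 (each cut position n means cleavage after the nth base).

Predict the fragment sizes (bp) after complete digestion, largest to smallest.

1069, 900, 888, 821, 795, 474 bp

Combined cut positions (sorted): 404, 1225, 2125, 2920, 3394, 4282.
Circular molecule, 6 cuts → 6 fragments:
  1225 − 404 = 821 bp
  2125 − 1225 = 900 bp
  2920 − 2125 = 795 bp
  3394 − 2920 = 474 bp
  4282 − 3394 = 888 bp
  wrap: 4947 − 4282 + 404 = 1069 bp
Sorted largest to smallest: 1069, 900, 888, 821, 795, 474 bp.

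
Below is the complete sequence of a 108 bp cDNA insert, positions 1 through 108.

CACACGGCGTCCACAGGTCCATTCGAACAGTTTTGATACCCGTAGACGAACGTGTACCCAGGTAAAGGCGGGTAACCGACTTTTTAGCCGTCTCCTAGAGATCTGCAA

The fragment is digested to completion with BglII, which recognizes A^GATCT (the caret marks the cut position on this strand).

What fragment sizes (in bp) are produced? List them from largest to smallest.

99, 9 bp

The BglII site (AGATCT) starts at position 99.
BglII cuts after the first base of each site, so after position 99.
Linear molecule, 1 cut → 2 fragments:
  1–99 → 99 bp
  100–108 → 9 bp
Sorted largest to smallest: 99, 9 bp.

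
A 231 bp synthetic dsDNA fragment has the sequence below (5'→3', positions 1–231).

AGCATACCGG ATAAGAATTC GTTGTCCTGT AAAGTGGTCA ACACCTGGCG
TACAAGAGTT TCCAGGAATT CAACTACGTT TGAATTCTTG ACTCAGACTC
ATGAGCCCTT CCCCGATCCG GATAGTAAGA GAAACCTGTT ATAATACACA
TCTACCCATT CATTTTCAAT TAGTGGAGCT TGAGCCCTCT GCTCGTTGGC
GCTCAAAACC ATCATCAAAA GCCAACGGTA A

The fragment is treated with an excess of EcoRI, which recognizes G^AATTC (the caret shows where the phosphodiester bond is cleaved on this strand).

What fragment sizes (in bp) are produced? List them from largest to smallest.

EcoRI sites (GAATTC) start at positions 15, 66, 82.
EcoRI cuts after the first base of each site, so after positions 15, 66, 82.
Linear molecule, 3 cuts → 4 fragments:
  1–15 → 15 bp
  16–66 → 51 bp
  67–82 → 16 bp
  83–231 → 149 bp
Sorted largest to smallest: 149, 51, 16, 15 bp.

149, 51, 16, 15 bp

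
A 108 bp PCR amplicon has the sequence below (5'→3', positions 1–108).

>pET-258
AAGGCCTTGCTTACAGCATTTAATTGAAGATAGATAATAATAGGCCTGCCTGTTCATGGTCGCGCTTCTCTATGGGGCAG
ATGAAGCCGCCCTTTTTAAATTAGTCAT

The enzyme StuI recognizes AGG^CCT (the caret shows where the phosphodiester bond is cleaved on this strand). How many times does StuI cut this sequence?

AGGCCT occurs starting at positions 2, 42.
StuI cuts at 2 sites.

2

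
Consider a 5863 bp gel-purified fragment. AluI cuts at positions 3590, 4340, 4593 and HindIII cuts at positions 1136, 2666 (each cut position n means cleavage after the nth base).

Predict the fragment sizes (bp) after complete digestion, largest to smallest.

1530, 1270, 1136, 924, 750, 253 bp

Combined cut positions (sorted): 1136, 2666, 3590, 4340, 4593.
Linear molecule, 5 cuts → 6 fragments:
  1136 − 0 = 1136 bp
  2666 − 1136 = 1530 bp
  3590 − 2666 = 924 bp
  4340 − 3590 = 750 bp
  4593 − 4340 = 253 bp
  5863 − 4593 = 1270 bp
Sorted largest to smallest: 1530, 1270, 1136, 924, 750, 253 bp.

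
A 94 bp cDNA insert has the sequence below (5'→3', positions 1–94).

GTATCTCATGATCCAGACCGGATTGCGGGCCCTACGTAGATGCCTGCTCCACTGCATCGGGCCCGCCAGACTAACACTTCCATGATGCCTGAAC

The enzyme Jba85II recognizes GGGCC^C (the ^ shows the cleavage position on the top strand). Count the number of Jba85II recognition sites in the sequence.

2

GGGCCC occurs starting at positions 27, 59.
Jba85II cuts at 2 sites.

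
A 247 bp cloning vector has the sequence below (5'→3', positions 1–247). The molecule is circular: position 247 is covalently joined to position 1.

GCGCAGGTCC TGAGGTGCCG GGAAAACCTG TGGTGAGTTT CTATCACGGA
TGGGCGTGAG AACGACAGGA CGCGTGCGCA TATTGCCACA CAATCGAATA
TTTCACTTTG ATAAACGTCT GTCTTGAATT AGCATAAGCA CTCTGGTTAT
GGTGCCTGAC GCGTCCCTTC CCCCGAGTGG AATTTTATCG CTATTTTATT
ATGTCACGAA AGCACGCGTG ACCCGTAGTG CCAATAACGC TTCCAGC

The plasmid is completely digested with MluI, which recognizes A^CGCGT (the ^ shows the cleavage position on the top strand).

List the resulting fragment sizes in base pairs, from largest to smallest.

MluI sites (ACGCGT) start at positions 70, 159, 214.
MluI cuts after the first base of each site, so after positions 70, 159, 214.
Circular molecule, 3 cuts → 3 fragments:
  71–159 → 89 bp
  160–214 → 55 bp
  215–247 then 1–70 → 33 + 70 = 103 bp
Sorted largest to smallest: 103, 89, 55 bp.

103, 89, 55 bp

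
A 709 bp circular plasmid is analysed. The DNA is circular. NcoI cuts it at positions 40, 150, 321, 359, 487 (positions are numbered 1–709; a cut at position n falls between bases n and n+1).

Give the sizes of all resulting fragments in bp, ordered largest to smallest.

Circular molecule, 5 cuts → 5 fragments:
  150 − 40 = 110 bp
  321 − 150 = 171 bp
  359 − 321 = 38 bp
  487 − 359 = 128 bp
  wrap: 709 − 487 + 40 = 262 bp
Sorted largest to smallest: 262, 171, 128, 110, 38 bp.

262, 171, 128, 110, 38 bp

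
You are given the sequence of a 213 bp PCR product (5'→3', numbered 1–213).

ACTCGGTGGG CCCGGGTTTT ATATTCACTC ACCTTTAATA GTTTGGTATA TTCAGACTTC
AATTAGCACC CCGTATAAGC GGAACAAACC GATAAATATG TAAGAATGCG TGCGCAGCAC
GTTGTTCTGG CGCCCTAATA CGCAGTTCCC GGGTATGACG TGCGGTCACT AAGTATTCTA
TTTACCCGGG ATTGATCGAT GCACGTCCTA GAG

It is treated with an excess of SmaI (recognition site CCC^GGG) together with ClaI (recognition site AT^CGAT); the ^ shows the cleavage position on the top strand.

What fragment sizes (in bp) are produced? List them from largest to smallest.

SmaI sites (CCCGGG) start at positions 11, 148, 185.
SmaI cuts after base 3 of each site, so after positions 13, 150, 187.
The ClaI site (ATCGAT) starts at position 195.
ClaI cuts after base 2 of each site, so after position 196.
Combined cut positions: 13, 150, 187, 196.
Linear molecule, 4 cuts → 5 fragments:
  1–13 → 13 bp
  14–150 → 137 bp
  151–187 → 37 bp
  188–196 → 9 bp
  197–213 → 17 bp
Sorted largest to smallest: 137, 37, 17, 13, 9 bp.

137, 37, 17, 13, 9 bp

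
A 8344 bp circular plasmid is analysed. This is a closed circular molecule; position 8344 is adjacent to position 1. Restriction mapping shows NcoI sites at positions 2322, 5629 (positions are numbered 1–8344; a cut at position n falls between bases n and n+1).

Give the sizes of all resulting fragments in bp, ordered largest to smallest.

Circular molecule, 2 cuts → 2 fragments:
  5629 − 2322 = 3307 bp
  wrap: 8344 − 5629 + 2322 = 5037 bp
Sorted largest to smallest: 5037, 3307 bp.

5037, 3307 bp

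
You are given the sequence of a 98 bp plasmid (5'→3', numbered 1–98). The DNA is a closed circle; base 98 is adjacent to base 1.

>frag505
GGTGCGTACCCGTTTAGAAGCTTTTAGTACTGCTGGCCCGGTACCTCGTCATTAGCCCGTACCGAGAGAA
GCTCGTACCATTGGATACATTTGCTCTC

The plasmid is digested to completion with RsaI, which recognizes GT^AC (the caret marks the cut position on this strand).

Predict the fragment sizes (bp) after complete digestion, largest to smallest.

RsaI sites (GTAC) start at positions 6, 27, 41, 59, 75.
RsaI cuts after base 2 of each site, so after positions 7, 28, 42, 60, 76.
Circular molecule, 5 cuts → 5 fragments:
  8–28 → 21 bp
  29–42 → 14 bp
  43–60 → 18 bp
  61–76 → 16 bp
  77–98 then 1–7 → 22 + 7 = 29 bp
Sorted largest to smallest: 29, 21, 18, 16, 14 bp.

29, 21, 18, 16, 14 bp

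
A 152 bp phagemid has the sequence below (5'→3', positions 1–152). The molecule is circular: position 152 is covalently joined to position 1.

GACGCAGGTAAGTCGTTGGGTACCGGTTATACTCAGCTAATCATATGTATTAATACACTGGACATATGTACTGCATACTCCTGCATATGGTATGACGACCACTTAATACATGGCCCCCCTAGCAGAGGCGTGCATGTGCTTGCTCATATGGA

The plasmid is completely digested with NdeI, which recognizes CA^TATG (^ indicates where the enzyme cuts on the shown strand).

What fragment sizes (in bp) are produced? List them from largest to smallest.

61, 49, 21, 21 bp

NdeI sites (CATATG) start at positions 42, 63, 84, 145.
NdeI cuts after base 2 of each site, so after positions 43, 64, 85, 146.
Circular molecule, 4 cuts → 4 fragments:
  44–64 → 21 bp
  65–85 → 21 bp
  86–146 → 61 bp
  147–152 then 1–43 → 6 + 43 = 49 bp
Sorted largest to smallest: 61, 49, 21, 21 bp.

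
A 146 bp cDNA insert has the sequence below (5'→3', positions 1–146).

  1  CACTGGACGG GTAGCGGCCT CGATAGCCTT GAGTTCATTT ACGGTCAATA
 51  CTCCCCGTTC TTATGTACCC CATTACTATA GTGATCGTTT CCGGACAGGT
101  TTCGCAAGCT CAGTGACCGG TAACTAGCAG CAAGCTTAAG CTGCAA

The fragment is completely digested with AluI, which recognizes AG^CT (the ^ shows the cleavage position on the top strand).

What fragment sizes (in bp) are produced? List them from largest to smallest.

AluI sites (AGCT) start at positions 107, 133, 139.
AluI cuts after base 2 of each site, so after positions 108, 134, 140.
Linear molecule, 3 cuts → 4 fragments:
  1–108 → 108 bp
  109–134 → 26 bp
  135–140 → 6 bp
  141–146 → 6 bp
Sorted largest to smallest: 108, 26, 6, 6 bp.

108, 26, 6, 6 bp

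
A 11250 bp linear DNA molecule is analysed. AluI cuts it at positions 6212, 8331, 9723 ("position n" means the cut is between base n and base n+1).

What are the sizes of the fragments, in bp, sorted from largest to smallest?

Linear molecule, 3 cuts → 4 fragments:
  6212 − 0 = 6212 bp
  8331 − 6212 = 2119 bp
  9723 − 8331 = 1392 bp
  11250 − 9723 = 1527 bp
Sorted largest to smallest: 6212, 2119, 1527, 1392 bp.

6212, 2119, 1527, 1392 bp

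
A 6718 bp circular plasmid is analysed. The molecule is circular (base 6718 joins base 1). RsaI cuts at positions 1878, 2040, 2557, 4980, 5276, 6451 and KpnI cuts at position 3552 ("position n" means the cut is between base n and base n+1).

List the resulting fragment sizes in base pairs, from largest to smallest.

Combined cut positions (sorted): 1878, 2040, 2557, 3552, 4980, 5276, 6451.
Circular molecule, 7 cuts → 7 fragments:
  2040 − 1878 = 162 bp
  2557 − 2040 = 517 bp
  3552 − 2557 = 995 bp
  4980 − 3552 = 1428 bp
  5276 − 4980 = 296 bp
  6451 − 5276 = 1175 bp
  wrap: 6718 − 6451 + 1878 = 2145 bp
Sorted largest to smallest: 2145, 1428, 1175, 995, 517, 296, 162 bp.

2145, 1428, 1175, 995, 517, 296, 162 bp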